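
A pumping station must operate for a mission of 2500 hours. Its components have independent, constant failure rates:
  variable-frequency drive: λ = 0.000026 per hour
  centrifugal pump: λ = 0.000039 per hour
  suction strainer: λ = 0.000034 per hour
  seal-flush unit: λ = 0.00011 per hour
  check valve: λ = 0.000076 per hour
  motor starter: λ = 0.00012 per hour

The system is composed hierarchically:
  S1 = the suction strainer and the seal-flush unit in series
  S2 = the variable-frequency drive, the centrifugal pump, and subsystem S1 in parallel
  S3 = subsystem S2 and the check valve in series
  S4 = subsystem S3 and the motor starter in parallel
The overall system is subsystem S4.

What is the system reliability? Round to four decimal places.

0.9548

R(variable-frequency drive) = exp(−0.000026 × 2500) = 0.937067
R(centrifugal pump) = exp(−0.000039 × 2500) = 0.907102
R(suction strainer) = exp(−0.000034 × 2500) = 0.918512
R(seal-flush unit) = exp(−0.00011 × 2500) = 0.759572
R(check valve) = exp(−0.000076 × 2500) = 0.826959
R(motor starter) = exp(−0.00012 × 2500) = 0.740818
Series (suction strainer and seal-flush unit): 0.918512 × 0.759572 = 0.697676
Parallel (variable-frequency drive, centrifugal pump, and [0.697676]): 1 − (1 − 0.937067)(1 − 0.907102)(1 − 0.697676) = 0.998233
Series ([0.998233] and check valve): 0.998233 × 0.826959 = 0.825498
Parallel ([0.825498] and motor starter): 1 − (1 − 0.825498)(1 − 0.740818) = 0.9548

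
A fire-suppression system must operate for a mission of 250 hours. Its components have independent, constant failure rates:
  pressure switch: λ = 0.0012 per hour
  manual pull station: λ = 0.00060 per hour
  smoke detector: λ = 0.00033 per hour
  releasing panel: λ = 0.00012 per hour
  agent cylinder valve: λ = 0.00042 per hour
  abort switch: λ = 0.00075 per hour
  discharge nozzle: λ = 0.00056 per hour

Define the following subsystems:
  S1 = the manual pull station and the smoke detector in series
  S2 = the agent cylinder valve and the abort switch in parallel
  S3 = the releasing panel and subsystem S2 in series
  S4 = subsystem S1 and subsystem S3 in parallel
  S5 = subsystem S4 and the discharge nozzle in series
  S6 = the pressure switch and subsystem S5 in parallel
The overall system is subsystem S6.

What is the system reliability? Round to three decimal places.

0.964

R(pressure switch) = exp(−0.0012 × 250) = 0.74082
R(manual pull station) = exp(−0.00060 × 250) = 0.86071
R(smoke detector) = exp(−0.00033 × 250) = 0.92081
R(releasing panel) = exp(−0.00012 × 250) = 0.97045
R(agent cylinder valve) = exp(−0.00042 × 250) = 0.90032
R(abort switch) = exp(−0.00075 × 250) = 0.82903
R(discharge nozzle) = exp(−0.00056 × 250) = 0.86936
Series (manual pull station and smoke detector): 0.86071 × 0.92081 = 0.79255
Parallel (agent cylinder valve and abort switch): 1 − (1 − 0.90032)(1 − 0.82903) = 0.98296
Series (releasing panel and [0.98296]): 0.97045 × 0.98296 = 0.95391
Parallel ([0.79255] and [0.95391]): 1 − (1 − 0.79255)(1 − 0.95391) = 0.99044
Series ([0.99044] and discharge nozzle): 0.99044 × 0.86936 = 0.86105
Parallel (pressure switch and [0.86105]): 1 − (1 − 0.74082)(1 − 0.86105) = 0.964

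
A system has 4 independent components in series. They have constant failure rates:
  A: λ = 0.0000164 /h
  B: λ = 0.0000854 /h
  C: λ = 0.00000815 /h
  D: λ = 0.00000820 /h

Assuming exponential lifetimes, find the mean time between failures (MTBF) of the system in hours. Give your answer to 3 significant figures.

8460

Series of exponential components: λ_sys = Σ λ_i
λ_sys = 0.0000164 + 0.0000854 + 0.00000815 + 0.00000820 = 1.1815e-04 /h
MTBF = 1 / λ_sys = 8460 h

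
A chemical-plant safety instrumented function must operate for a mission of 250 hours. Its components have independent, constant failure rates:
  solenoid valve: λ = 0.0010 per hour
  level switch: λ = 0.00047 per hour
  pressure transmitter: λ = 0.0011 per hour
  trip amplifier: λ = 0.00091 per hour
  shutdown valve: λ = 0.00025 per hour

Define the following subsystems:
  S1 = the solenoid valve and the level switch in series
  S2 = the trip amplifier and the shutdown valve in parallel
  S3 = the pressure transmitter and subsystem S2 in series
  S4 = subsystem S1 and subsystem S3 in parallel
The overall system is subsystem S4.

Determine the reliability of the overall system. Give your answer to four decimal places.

0.9232

R(solenoid valve) = exp(−0.0010 × 250) = 0.778801
R(level switch) = exp(−0.00047 × 250) = 0.889141
R(pressure transmitter) = exp(−0.0011 × 250) = 0.759572
R(trip amplifier) = exp(−0.00091 × 250) = 0.796522
R(shutdown valve) = exp(−0.00025 × 250) = 0.939413
Series (solenoid valve and level switch): 0.778801 × 0.889141 = 0.692464
Parallel (trip amplifier and shutdown valve): 1 − (1 − 0.796522)(1 − 0.939413) = 0.987672
Series (pressure transmitter and [0.987672]): 0.759572 × 0.987672 = 0.750208
Parallel ([0.692464] and [0.750208]): 1 − (1 − 0.692464)(1 − 0.750208) = 0.9232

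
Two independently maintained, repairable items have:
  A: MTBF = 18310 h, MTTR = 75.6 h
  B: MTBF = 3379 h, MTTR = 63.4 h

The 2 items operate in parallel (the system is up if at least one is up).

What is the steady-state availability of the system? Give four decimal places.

A(A) = MTBF/(MTBF+MTTR) = 18310/(18310+75.6) = 0.995888
A(B) = MTBF/(MTBF+MTTR) = 3379/(3379+63.4) = 0.981583
Parallel availability: 1 − (1 − 0.995888)(1 − 0.981583) = 0.9999

0.9999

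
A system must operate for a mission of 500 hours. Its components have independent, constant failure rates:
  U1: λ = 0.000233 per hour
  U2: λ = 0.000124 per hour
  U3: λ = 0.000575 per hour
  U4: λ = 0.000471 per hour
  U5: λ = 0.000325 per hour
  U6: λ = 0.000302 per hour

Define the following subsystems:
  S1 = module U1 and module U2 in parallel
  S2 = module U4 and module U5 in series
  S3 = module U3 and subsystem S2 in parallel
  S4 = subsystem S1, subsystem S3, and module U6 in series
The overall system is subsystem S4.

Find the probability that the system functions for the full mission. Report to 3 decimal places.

0.784

R(U1) = exp(−0.000233 × 500) = 0.89003
R(U2) = exp(−0.000124 × 500) = 0.93988
R(U3) = exp(−0.000575 × 500) = 0.75014
R(U4) = exp(−0.000471 × 500) = 0.79018
R(U5) = exp(−0.000325 × 500) = 0.85002
R(U6) = exp(−0.000302 × 500) = 0.85985
Parallel (U1 and U2): 1 − (1 − 0.89003)(1 − 0.93988) = 0.99339
Series (U4 and U5): 0.79018 × 0.85002 = 0.67167
Parallel (U3 and [0.67167]): 1 − (1 − 0.75014)(1 − 0.67167) = 0.91796
Series ([0.99339], [0.91796], and U6): 0.99339 × 0.91796 × 0.85985 = 0.784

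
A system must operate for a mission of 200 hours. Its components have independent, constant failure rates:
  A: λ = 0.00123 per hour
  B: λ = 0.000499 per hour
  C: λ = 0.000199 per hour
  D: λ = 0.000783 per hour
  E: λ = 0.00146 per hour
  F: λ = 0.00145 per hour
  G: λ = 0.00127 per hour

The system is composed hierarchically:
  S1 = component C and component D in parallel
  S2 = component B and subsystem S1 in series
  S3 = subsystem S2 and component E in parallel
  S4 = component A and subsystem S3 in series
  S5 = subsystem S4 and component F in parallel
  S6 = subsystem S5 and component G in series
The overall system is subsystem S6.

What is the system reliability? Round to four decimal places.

0.7292

R(A) = exp(−0.00123 × 200) = 0.781922
R(B) = exp(−0.000499 × 200) = 0.905018
R(C) = exp(−0.000199 × 200) = 0.960982
R(D) = exp(−0.000783 × 200) = 0.855046
R(E) = exp(−0.00146 × 200) = 0.746769
R(F) = exp(−0.00145 × 200) = 0.748264
R(G) = exp(−0.00127 × 200) = 0.775692
Parallel (C and D): 1 − (1 − 0.960982)(1 − 0.855046) = 0.994344
Series (B and [0.994344]): 0.905018 × 0.994344 = 0.899899
Parallel ([0.899899] and E): 1 − (1 − 0.899899)(1 − 0.746769) = 0.974651
Series (A and [0.974651]): 0.781922 × 0.974651 = 0.762101
Parallel ([0.762101] and F): 1 − (1 − 0.762101)(1 − 0.748264) = 0.940112
Series ([0.940112] and G): 0.940112 × 0.775692 = 0.7292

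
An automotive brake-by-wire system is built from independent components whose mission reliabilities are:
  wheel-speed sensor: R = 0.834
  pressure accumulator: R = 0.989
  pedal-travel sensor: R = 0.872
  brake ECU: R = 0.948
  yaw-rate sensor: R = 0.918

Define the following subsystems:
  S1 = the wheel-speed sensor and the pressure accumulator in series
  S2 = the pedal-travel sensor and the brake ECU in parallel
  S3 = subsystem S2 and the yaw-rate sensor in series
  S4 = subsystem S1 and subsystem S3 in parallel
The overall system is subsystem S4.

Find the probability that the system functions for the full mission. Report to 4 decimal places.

Series (wheel-speed sensor and pressure accumulator): 0.834000 × 0.989000 = 0.824826
Parallel (pedal-travel sensor and brake ECU): 1 − (1 − 0.872000)(1 − 0.948000) = 0.993344
Series ([0.993344] and yaw-rate sensor): 0.993344 × 0.918000 = 0.911890
Parallel ([0.824826] and [0.911890]): 1 − (1 − 0.824826)(1 − 0.911890) = 0.9846

0.9846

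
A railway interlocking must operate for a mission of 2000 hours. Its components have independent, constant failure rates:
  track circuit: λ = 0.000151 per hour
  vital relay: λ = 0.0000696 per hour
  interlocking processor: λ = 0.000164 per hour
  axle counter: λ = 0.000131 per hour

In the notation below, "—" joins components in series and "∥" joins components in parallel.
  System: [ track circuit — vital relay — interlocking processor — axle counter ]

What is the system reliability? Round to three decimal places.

0.357

R(track circuit) = exp(−0.000151 × 2000) = 0.73934
R(vital relay) = exp(−0.0000696 × 2000) = 0.87005
R(interlocking processor) = exp(−0.000164 × 2000) = 0.72036
R(axle counter) = exp(−0.000131 × 2000) = 0.76951
Series (track circuit, vital relay, interlocking processor, and axle counter): 0.73934 × 0.87005 × 0.72036 × 0.76951 = 0.357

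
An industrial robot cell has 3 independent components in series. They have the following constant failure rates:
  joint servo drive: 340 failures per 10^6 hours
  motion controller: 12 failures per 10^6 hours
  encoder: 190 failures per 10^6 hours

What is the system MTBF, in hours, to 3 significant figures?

1850

Series of exponential components: λ_sys = Σ λ_i
λ_sys = 0.00034 + 0.000012 + 0.00019 = 5.4200e-04 /h
MTBF = 1 / λ_sys = 1850 h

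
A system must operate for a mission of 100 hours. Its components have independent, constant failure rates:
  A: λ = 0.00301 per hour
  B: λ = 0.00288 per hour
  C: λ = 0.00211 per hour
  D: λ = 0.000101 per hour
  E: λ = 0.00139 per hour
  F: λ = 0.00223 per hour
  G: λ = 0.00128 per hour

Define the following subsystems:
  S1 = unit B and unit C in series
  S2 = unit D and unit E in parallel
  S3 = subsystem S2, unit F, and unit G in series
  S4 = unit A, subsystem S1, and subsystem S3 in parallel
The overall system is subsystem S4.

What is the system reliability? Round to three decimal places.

0.970

R(A) = exp(−0.00301 × 100) = 0.74008
R(B) = exp(−0.00288 × 100) = 0.74976
R(C) = exp(−0.00211 × 100) = 0.80977
R(D) = exp(−0.000101 × 100) = 0.98995
R(E) = exp(−0.00139 × 100) = 0.87023
R(F) = exp(−0.00223 × 100) = 0.80011
R(G) = exp(−0.00128 × 100) = 0.87985
Series (B and C): 0.74976 × 0.80977 = 0.60713
Parallel (D and E): 1 − (1 − 0.98995)(1 − 0.87023) = 0.99870
Series ([0.99870], F, and G): 0.99870 × 0.80011 × 0.87985 = 0.70306
Parallel (A, [0.60713], and [0.70306]): 1 − (1 − 0.74008)(1 − 0.60713)(1 − 0.70306) = 0.970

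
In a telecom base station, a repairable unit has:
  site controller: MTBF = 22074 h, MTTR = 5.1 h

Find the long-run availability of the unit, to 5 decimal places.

0.99977

A(site controller) = MTBF/(MTBF+MTTR) = 22074/(22074+5.1) = 0.99977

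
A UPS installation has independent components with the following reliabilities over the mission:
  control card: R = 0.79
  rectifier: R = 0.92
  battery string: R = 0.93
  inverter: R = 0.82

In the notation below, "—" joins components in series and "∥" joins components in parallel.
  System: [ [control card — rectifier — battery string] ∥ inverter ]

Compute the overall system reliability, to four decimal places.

Series (control card, rectifier, and battery string): 0.790000 × 0.920000 × 0.930000 = 0.675924
Parallel ([0.675924] and inverter): 1 − (1 − 0.675924)(1 − 0.820000) = 0.9417

0.9417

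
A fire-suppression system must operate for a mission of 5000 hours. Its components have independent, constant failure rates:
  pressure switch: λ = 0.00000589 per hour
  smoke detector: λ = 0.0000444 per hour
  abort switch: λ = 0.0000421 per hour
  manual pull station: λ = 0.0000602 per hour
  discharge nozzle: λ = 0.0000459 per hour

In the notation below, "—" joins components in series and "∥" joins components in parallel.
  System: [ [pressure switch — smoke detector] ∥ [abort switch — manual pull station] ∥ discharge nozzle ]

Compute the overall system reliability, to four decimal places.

0.9817

R(pressure switch) = exp(−0.00000589 × 5000) = 0.970979
R(smoke detector) = exp(−0.0000444 × 5000) = 0.800915
R(abort switch) = exp(−0.0000421 × 5000) = 0.810179
R(manual pull station) = exp(−0.0000602 × 5000) = 0.740078
R(discharge nozzle) = exp(−0.0000459 × 5000) = 0.794931
Series (pressure switch and smoke detector): 0.970979 × 0.800915 = 0.777672
Series (abort switch and manual pull station): 0.810179 × 0.740078 = 0.599596
Parallel ([0.777672], [0.599596], and discharge nozzle): 1 − (1 − 0.777672)(1 − 0.599596)(1 − 0.794931) = 0.9817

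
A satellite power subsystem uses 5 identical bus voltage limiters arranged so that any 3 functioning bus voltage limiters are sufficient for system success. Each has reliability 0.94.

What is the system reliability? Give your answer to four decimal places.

R = Σ_{i=3}^{5} C(5,i) p^i (1−p)^{5−i} with p = 0.94
C(5,3)·0.94^3·0.06^2 = 0.029901
C(5,4)·0.94^4·0.06^1 = 0.234225
C(5,5)·0.94^5·0.06^0 = 0.733904
Sum = 0.9980

0.9980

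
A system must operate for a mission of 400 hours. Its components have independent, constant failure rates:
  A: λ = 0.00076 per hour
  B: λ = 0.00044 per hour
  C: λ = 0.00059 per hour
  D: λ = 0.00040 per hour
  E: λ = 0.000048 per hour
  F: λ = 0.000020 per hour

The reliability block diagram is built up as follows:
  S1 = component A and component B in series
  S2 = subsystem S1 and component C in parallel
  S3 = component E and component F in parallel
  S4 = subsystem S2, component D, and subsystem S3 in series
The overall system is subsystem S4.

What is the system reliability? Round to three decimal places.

0.784

R(A) = exp(−0.00076 × 400) = 0.73786
R(B) = exp(−0.00044 × 400) = 0.83862
R(C) = exp(−0.00059 × 400) = 0.78978
R(D) = exp(−0.00040 × 400) = 0.85214
R(E) = exp(−0.000048 × 400) = 0.98098
R(F) = exp(−0.000020 × 400) = 0.99203
Series (A and B): 0.73786 × 0.83862 = 0.61878
Parallel ([0.61878] and C): 1 − (1 − 0.61878)(1 − 0.78978) = 0.91986
Parallel (E and F): 1 − (1 − 0.98098)(1 − 0.99203) = 0.99985
Series ([0.91986], D, and [0.99985]): 0.91986 × 0.85214 × 0.99985 = 0.784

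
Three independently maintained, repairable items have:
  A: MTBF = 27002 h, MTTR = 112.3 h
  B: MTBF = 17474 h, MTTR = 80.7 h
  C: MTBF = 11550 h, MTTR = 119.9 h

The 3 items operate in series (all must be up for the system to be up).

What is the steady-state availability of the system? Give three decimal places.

A(A) = MTBF/(MTBF+MTTR) = 27002/(27002+112.3) = 0.995858
A(B) = MTBF/(MTBF+MTTR) = 17474/(17474+80.7) = 0.995403
A(C) = MTBF/(MTBF+MTTR) = 11550/(11550+119.9) = 0.989726
Series availability: 0.995858 × 0.995403 × 0.989726 = 0.981

0.981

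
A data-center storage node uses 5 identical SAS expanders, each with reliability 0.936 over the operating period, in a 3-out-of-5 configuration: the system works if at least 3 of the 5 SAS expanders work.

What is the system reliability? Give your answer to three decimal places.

0.998

R = Σ_{i=3}^{5} C(5,i) p^i (1−p)^{5−i} with p = 0.936
C(5,3)·0.936^3·0.064^2 = 0.03359
C(5,4)·0.936^4·0.064^1 = 0.24561
C(5,5)·0.936^5·0.064^0 = 0.71842
Sum = 0.998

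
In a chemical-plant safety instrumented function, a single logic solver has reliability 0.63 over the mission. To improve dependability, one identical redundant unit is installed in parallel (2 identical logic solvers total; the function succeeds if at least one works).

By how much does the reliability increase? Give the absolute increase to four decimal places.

0.2331

R_before = 0.63
R_after = 1 − (1 − 0.63)^2 = 0.8631
ΔR = 0.8631 − 0.63 = 0.2331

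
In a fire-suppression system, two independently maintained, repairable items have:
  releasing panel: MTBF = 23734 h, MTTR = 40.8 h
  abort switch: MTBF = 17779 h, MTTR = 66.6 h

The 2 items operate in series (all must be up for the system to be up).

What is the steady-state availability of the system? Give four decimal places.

A(releasing panel) = MTBF/(MTBF+MTTR) = 23734/(23734+40.8) = 0.998284
A(abort switch) = MTBF/(MTBF+MTTR) = 17779/(17779+66.6) = 0.996268
Series availability: 0.998284 × 0.996268 = 0.9946

0.9946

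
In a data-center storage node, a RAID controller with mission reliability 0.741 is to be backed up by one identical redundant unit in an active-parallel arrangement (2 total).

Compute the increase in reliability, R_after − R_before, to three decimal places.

0.192

R_before = 0.741
R_after = 1 − (1 − 0.741)^2 = 0.933
ΔR = 0.933 − 0.741 = 0.192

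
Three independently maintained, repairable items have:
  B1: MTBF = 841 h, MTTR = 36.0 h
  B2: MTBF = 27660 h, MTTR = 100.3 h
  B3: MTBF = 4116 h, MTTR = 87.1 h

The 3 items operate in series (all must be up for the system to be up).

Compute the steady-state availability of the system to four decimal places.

0.9357

A(B1) = MTBF/(MTBF+MTTR) = 841/(841+36.0) = 0.958951
A(B2) = MTBF/(MTBF+MTTR) = 27660/(27660+100.3) = 0.996387
A(B3) = MTBF/(MTBF+MTTR) = 4116/(4116+87.1) = 0.979277
Series availability: 0.958951 × 0.996387 × 0.979277 = 0.9357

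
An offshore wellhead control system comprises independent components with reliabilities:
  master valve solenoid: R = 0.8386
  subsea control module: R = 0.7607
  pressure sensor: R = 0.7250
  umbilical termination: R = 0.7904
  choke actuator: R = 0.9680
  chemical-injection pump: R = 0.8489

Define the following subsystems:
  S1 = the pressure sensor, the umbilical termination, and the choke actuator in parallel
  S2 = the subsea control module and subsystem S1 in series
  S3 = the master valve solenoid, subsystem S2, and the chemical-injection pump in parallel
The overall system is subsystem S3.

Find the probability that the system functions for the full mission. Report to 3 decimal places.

0.994

Parallel (pressure sensor, umbilical termination, and choke actuator): 1 − (1 − 0.72500)(1 − 0.79040)(1 − 0.96800) = 0.99816
Series (subsea control module and [0.99816]): 0.76070 × 0.99816 = 0.75930
Parallel (master valve solenoid, [0.75930], and chemical-injection pump): 1 − (1 − 0.83860)(1 − 0.75930)(1 − 0.84890) = 0.994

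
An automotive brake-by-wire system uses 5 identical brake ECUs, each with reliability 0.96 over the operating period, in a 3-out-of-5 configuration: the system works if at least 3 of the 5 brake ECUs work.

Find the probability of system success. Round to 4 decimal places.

0.9994

R = Σ_{i=3}^{5} C(5,i) p^i (1−p)^{5−i} with p = 0.96
C(5,3)·0.96^3·0.04^2 = 0.014156
C(5,4)·0.96^4·0.04^1 = 0.169869
C(5,5)·0.96^5·0.04^0 = 0.815373
Sum = 0.9994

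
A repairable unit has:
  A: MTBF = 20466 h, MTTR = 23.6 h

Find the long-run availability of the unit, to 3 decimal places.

A(A) = MTBF/(MTBF+MTTR) = 20466/(20466+23.6) = 0.999

0.999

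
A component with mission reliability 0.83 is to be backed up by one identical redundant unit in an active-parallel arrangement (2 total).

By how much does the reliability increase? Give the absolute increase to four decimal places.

R_before = 0.83
R_after = 1 − (1 − 0.83)^2 = 0.9711
ΔR = 0.9711 − 0.83 = 0.1411

0.1411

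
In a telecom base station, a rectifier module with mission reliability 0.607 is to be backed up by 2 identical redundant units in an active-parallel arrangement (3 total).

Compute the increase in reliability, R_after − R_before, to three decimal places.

R_before = 0.607
R_after = 1 − (1 − 0.607)^3 = 0.939
ΔR = 0.939 − 0.607 = 0.332

0.332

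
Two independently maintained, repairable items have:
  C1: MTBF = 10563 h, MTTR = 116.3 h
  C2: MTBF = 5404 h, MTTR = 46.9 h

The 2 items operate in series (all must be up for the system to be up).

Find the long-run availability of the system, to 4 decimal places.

A(C1) = MTBF/(MTBF+MTTR) = 10563/(10563+116.3) = 0.989110
A(C2) = MTBF/(MTBF+MTTR) = 5404/(5404+46.9) = 0.991396
Series availability: 0.989110 × 0.991396 = 0.9806

0.9806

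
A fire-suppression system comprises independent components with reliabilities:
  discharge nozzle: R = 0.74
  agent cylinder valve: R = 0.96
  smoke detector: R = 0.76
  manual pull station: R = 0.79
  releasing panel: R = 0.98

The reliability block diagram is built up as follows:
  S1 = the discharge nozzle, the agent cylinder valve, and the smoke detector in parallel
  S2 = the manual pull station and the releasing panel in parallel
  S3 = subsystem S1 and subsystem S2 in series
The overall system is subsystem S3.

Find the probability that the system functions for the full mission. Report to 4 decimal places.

Parallel (discharge nozzle, agent cylinder valve, and smoke detector): 1 − (1 − 0.740000)(1 − 0.960000)(1 − 0.760000) = 0.997504
Parallel (manual pull station and releasing panel): 1 − (1 − 0.790000)(1 − 0.980000) = 0.995800
Series ([0.997504] and [0.995800]): 0.997504 × 0.995800 = 0.9933

0.9933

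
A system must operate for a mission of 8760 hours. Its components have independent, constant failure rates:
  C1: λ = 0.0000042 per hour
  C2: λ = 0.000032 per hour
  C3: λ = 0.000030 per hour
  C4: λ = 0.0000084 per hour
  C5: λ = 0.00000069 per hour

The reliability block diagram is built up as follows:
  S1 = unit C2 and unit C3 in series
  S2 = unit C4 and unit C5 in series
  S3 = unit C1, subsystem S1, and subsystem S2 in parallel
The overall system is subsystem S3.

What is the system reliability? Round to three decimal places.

R(C1) = exp(−0.0000042 × 8760) = 0.96388
R(C2) = exp(−0.000032 × 8760) = 0.75554
R(C3) = exp(−0.000030 × 8760) = 0.76890
R(C4) = exp(−0.0000084 × 8760) = 0.92906
R(C5) = exp(−0.00000069 × 8760) = 0.99397
Series (C2 and C3): 0.75554 × 0.76890 = 0.58093
Series (C4 and C5): 0.92906 × 0.99397 = 0.92346
Parallel (C1, [0.58093], and [0.92346]): 1 − (1 − 0.96388)(1 − 0.58093)(1 − 0.92346) = 0.999

0.999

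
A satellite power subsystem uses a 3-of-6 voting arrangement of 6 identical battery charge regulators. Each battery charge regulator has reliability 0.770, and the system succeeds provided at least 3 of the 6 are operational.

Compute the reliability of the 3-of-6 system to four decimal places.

0.9720

R = Σ_{i=3}^{6} C(6,i) p^i (1−p)^{6−i} with p = 0.770
C(6,3)·0.770^3·0.230^3 = 0.111093
C(6,4)·0.770^4·0.230^2 = 0.278939
C(6,5)·0.770^5·0.230^1 = 0.373536
C(6,6)·0.770^6·0.230^0 = 0.208422
Sum = 0.9720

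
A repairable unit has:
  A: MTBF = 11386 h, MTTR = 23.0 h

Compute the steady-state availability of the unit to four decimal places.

A(A) = MTBF/(MTBF+MTTR) = 11386/(11386+23.0) = 0.9980

0.9980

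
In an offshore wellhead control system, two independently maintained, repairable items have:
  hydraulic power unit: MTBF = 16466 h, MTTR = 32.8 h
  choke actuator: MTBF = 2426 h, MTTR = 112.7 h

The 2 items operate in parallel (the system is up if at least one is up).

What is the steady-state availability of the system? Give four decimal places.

0.9999

A(hydraulic power unit) = MTBF/(MTBF+MTTR) = 16466/(16466+32.8) = 0.998012
A(choke actuator) = MTBF/(MTBF+MTTR) = 2426/(2426+112.7) = 0.955607
Parallel availability: 1 − (1 − 0.998012)(1 − 0.955607) = 0.9999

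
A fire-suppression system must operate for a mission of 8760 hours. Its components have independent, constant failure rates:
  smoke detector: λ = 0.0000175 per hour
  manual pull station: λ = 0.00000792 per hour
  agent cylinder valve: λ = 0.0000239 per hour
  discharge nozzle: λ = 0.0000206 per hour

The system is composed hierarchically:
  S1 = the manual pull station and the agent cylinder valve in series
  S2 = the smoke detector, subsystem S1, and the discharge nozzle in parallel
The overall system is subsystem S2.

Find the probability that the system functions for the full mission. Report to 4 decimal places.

R(smoke detector) = exp(−0.0000175 × 8760) = 0.857872
R(manual pull station) = exp(−0.00000792 × 8760) = 0.932973
R(agent cylinder valve) = exp(−0.0000239 × 8760) = 0.811100
R(discharge nozzle) = exp(−0.0000206 × 8760) = 0.834889
Series (manual pull station and agent cylinder valve): 0.932973 × 0.811100 = 0.756734
Parallel (smoke detector, [0.756734], and discharge nozzle): 1 − (1 − 0.857872)(1 − 0.756734)(1 − 0.834889) = 0.9943

0.9943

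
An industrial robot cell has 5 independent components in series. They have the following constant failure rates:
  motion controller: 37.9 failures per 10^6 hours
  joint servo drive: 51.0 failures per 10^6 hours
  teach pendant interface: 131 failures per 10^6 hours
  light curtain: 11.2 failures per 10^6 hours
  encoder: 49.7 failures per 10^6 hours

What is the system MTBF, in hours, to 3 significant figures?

Series of exponential components: λ_sys = Σ λ_i
λ_sys = 0.0000379 + 0.0000510 + 0.000131 + 0.0000112 + 0.0000497 = 2.8080e-04 /h
MTBF = 1 / λ_sys = 3560 h

3560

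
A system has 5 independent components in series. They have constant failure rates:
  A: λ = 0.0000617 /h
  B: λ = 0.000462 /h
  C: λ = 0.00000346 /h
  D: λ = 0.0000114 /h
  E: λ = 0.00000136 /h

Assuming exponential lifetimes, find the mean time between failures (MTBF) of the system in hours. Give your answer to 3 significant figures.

Series of exponential components: λ_sys = Σ λ_i
λ_sys = 0.0000617 + 0.000462 + 0.00000346 + 0.0000114 + 0.00000136 = 5.3992e-04 /h
MTBF = 1 / λ_sys = 1850 h

1850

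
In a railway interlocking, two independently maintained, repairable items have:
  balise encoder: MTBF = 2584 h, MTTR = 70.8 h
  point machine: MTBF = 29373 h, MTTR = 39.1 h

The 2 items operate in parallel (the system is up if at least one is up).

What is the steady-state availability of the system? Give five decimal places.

0.99996

A(balise encoder) = MTBF/(MTBF+MTTR) = 2584/(2584+70.8) = 0.973331
A(point machine) = MTBF/(MTBF+MTTR) = 29373/(29373+39.1) = 0.998671
Parallel availability: 1 − (1 − 0.973331)(1 − 0.998671) = 0.99996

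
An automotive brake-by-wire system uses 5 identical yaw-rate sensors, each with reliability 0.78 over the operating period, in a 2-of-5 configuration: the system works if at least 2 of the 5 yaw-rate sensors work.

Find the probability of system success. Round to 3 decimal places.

0.990

R = Σ_{i=2}^{5} C(5,i) p^i (1−p)^{5−i} with p = 0.78
C(5,2)·0.78^2·0.22^3 = 0.06478
C(5,3)·0.78^3·0.22^2 = 0.22968
C(5,4)·0.78^4·0.22^1 = 0.40717
C(5,5)·0.78^5·0.22^0 = 0.28872
Sum = 0.990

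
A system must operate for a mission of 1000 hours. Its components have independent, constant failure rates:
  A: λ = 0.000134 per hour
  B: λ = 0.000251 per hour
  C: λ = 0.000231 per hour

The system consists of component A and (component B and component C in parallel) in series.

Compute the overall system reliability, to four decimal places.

R(A) = exp(−0.000134 × 1000) = 0.874590
R(B) = exp(−0.000251 × 1000) = 0.778022
R(C) = exp(−0.000231 × 1000) = 0.793739
Parallel (B and C): 1 − (1 − 0.778022)(1 − 0.793739) = 0.954215
Series (A and [0.954215]): 0.874590 × 0.954215 = 0.8345

0.8345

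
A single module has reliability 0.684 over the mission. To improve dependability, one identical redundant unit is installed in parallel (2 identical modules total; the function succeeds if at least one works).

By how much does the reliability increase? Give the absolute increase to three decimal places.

R_before = 0.684
R_after = 1 − (1 − 0.684)^2 = 0.900
ΔR = 0.900 − 0.684 = 0.216

0.216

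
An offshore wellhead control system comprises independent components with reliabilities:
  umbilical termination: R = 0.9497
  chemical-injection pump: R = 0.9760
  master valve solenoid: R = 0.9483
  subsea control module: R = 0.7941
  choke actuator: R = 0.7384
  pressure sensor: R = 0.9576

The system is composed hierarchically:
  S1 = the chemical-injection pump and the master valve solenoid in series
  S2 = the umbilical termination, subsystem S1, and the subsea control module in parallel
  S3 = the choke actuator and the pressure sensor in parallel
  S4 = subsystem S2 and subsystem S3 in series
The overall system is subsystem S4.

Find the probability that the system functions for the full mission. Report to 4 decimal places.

0.9881

Series (chemical-injection pump and master valve solenoid): 0.976000 × 0.948300 = 0.925541
Parallel (umbilical termination, [0.925541], and subsea control module): 1 − (1 − 0.949700)(1 − 0.925541)(1 − 0.794100) = 0.999229
Parallel (choke actuator and pressure sensor): 1 − (1 − 0.738400)(1 − 0.957600) = 0.988908
Series ([0.999229] and [0.988908]): 0.999229 × 0.988908 = 0.9881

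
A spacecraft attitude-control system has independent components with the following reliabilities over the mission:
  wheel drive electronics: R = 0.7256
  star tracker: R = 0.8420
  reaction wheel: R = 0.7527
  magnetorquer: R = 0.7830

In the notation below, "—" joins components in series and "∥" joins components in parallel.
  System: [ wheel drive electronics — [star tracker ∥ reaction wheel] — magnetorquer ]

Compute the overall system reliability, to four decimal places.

0.5459

Parallel (star tracker and reaction wheel): 1 − (1 − 0.842000)(1 − 0.752700) = 0.960927
Series (wheel drive electronics, [0.960927], and magnetorquer): 0.725600 × 0.960927 × 0.783000 = 0.5459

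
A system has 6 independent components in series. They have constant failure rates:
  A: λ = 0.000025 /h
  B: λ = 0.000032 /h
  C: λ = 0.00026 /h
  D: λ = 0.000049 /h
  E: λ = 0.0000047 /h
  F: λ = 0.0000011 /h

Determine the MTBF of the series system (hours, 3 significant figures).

2690

Series of exponential components: λ_sys = Σ λ_i
λ_sys = 0.000025 + 0.000032 + 0.00026 + 0.000049 + 0.0000047 + 0.0000011 = 3.7180e-04 /h
MTBF = 1 / λ_sys = 2690 h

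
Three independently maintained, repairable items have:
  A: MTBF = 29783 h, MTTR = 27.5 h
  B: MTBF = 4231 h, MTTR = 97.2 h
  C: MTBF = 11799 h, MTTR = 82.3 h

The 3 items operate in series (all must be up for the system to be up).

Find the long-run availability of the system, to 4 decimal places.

0.9699

A(A) = MTBF/(MTBF+MTTR) = 29783/(29783+27.5) = 0.999078
A(B) = MTBF/(MTBF+MTTR) = 4231/(4231+97.2) = 0.977543
A(C) = MTBF/(MTBF+MTTR) = 11799/(11799+82.3) = 0.993073
Series availability: 0.999078 × 0.977543 × 0.993073 = 0.9699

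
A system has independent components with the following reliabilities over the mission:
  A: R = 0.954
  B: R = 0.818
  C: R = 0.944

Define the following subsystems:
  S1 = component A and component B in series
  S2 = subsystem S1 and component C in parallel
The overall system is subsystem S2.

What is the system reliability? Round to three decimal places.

0.988

Series (A and B): 0.95400 × 0.81800 = 0.78037
Parallel ([0.78037] and C): 1 − (1 − 0.78037)(1 − 0.94400) = 0.988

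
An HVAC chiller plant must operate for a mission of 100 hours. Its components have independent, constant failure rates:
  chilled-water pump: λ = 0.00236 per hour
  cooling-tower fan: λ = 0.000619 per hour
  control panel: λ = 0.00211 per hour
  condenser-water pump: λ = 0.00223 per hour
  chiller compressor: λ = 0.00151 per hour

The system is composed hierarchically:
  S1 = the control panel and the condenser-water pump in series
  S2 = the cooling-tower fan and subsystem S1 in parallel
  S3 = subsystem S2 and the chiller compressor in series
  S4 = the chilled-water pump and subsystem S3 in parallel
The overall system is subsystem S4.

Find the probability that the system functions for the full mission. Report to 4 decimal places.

R(chilled-water pump) = exp(−0.00236 × 100) = 0.789781
R(cooling-tower fan) = exp(−0.000619 × 100) = 0.939977
R(control panel) = exp(−0.00211 × 100) = 0.809774
R(condenser-water pump) = exp(−0.00223 × 100) = 0.800115
R(chiller compressor) = exp(−0.00151 × 100) = 0.859848
Series (control panel and condenser-water pump): 0.809774 × 0.800115 = 0.647912
Parallel (cooling-tower fan and [0.647912]): 1 − (1 − 0.939977)(1 − 0.647912) = 0.978867
Series ([0.978867] and chiller compressor): 0.978867 × 0.859848 = 0.841677
Parallel (chilled-water pump and [0.841677]): 1 − (1 − 0.789781)(1 − 0.841677) = 0.9667

0.9667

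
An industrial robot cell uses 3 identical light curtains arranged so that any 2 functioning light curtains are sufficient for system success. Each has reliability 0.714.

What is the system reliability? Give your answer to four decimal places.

R = Σ_{i=2}^{3} C(3,i) p^i (1−p)^{3−i} with p = 0.714
C(3,2)·0.714^2·0.286^1 = 0.437405
C(3,3)·0.714^3·0.286^0 = 0.363994
Sum = 0.8014

0.8014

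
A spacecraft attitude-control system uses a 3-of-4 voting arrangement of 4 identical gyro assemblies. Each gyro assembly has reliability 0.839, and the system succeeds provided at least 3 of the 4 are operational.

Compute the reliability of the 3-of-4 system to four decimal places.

R = Σ_{i=3}^{4} C(4,i) p^i (1−p)^{4−i} with p = 0.839
C(4,3)·0.839^3·0.161^1 = 0.380340
C(4,4)·0.839^4·0.161^0 = 0.495505
Sum = 0.8758

0.8758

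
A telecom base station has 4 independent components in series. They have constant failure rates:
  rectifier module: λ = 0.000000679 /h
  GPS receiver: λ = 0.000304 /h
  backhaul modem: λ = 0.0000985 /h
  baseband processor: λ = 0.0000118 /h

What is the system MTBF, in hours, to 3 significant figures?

2410

Series of exponential components: λ_sys = Σ λ_i
λ_sys = 0.000000679 + 0.000304 + 0.0000985 + 0.0000118 = 4.1498e-04 /h
MTBF = 1 / λ_sys = 2410 h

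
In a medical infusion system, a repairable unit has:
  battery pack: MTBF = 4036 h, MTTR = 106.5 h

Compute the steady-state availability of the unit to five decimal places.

A(battery pack) = MTBF/(MTBF+MTTR) = 4036/(4036+106.5) = 0.97429

0.97429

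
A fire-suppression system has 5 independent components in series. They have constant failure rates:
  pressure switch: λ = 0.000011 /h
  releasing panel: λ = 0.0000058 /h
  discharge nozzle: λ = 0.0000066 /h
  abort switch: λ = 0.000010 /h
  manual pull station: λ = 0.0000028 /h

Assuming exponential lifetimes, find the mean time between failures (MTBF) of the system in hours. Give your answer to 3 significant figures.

27600

Series of exponential components: λ_sys = Σ λ_i
λ_sys = 0.000011 + 0.0000058 + 0.0000066 + 0.000010 + 0.0000028 = 3.6200e-05 /h
MTBF = 1 / λ_sys = 27600 h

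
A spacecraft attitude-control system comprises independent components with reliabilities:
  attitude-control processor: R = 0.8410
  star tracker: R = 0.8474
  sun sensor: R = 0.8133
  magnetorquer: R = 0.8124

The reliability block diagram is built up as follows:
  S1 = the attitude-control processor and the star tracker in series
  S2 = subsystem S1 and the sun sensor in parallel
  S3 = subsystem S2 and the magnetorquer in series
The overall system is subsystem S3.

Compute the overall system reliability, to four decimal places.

0.7688

Series (attitude-control processor and star tracker): 0.841000 × 0.847400 = 0.712663
Parallel ([0.712663] and sun sensor): 1 − (1 − 0.712663)(1 − 0.813300) = 0.946354
Series ([0.946354] and magnetorquer): 0.946354 × 0.812400 = 0.7688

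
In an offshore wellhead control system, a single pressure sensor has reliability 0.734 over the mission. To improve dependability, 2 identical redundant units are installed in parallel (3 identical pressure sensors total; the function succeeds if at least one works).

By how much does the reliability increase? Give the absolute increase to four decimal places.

0.2472

R_before = 0.734
R_after = 1 − (1 − 0.734)^3 = 0.9812
ΔR = 0.9812 − 0.734 = 0.2472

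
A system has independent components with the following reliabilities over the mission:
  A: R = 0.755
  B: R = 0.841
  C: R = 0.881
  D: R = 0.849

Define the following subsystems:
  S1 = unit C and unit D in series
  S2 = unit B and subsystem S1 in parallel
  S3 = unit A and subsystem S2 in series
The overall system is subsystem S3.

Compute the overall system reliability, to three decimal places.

Series (C and D): 0.88100 × 0.84900 = 0.74797
Parallel (B and [0.74797]): 1 − (1 − 0.84100)(1 − 0.74797) = 0.95993
Series (A and [0.95993]): 0.75500 × 0.95993 = 0.725

0.725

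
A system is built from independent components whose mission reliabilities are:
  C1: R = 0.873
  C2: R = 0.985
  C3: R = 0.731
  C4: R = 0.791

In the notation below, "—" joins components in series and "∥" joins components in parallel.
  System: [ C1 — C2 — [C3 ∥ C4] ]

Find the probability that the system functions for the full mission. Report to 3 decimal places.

Parallel (C3 and C4): 1 − (1 − 0.73100)(1 − 0.79100) = 0.94378
Series (C1, C2, and [0.94378]): 0.87300 × 0.98500 × 0.94378 = 0.812

0.812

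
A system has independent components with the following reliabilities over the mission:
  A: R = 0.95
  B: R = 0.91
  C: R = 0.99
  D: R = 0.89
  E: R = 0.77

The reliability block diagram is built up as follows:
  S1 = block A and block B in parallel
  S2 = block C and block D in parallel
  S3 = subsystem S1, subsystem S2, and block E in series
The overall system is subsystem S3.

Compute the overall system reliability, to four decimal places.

Parallel (A and B): 1 − (1 − 0.950000)(1 − 0.910000) = 0.995500
Parallel (C and D): 1 − (1 − 0.990000)(1 − 0.890000) = 0.998900
Series ([0.995500], [0.998900], and E): 0.995500 × 0.998900 × 0.770000 = 0.7657

0.7657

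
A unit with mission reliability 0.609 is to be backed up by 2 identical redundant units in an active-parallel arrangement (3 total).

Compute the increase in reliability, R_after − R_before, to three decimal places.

R_before = 0.609
R_after = 1 − (1 − 0.609)^3 = 0.940
ΔR = 0.940 − 0.609 = 0.331

0.331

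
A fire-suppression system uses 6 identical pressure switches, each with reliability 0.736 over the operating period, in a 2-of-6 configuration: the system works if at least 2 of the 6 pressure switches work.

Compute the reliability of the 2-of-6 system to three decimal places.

R = Σ_{i=2}^{6} C(6,i) p^i (1−p)^{6−i} with p = 0.736
C(6,2)·0.736^2·0.264^4 = 0.03947
C(6,3)·0.736^3·0.264^3 = 0.14672
C(6,4)·0.736^4·0.264^2 = 0.30677
C(6,5)·0.736^5·0.264^1 = 0.34209
C(6,6)·0.736^6·0.264^0 = 0.15895
Sum = 0.994

0.994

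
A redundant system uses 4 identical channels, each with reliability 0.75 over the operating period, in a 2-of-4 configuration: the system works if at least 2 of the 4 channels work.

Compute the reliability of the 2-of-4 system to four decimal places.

R = Σ_{i=2}^{4} C(4,i) p^i (1−p)^{4−i} with p = 0.75
C(4,2)·0.75^2·0.25^2 = 0.210938
C(4,3)·0.75^3·0.25^1 = 0.421875
C(4,4)·0.75^4·0.25^0 = 0.316406
Sum = 0.9492

0.9492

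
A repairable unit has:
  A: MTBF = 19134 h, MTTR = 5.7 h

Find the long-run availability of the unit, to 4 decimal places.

A(A) = MTBF/(MTBF+MTTR) = 19134/(19134+5.7) = 0.9997

0.9997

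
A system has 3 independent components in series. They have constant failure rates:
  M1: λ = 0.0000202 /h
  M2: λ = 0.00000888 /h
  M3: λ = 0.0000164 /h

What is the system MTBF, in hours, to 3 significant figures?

Series of exponential components: λ_sys = Σ λ_i
λ_sys = 0.0000202 + 0.00000888 + 0.0000164 = 4.5480e-05 /h
MTBF = 1 / λ_sys = 22000 h

22000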